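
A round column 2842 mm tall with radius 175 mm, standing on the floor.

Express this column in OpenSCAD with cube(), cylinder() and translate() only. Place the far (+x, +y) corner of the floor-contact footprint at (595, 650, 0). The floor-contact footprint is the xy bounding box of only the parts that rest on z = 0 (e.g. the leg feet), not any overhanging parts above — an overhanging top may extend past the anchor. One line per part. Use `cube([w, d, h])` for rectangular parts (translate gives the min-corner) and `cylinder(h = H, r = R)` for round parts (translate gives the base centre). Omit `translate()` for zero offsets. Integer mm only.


translate([420, 475, 0]) cylinder(h = 2842, r = 175);


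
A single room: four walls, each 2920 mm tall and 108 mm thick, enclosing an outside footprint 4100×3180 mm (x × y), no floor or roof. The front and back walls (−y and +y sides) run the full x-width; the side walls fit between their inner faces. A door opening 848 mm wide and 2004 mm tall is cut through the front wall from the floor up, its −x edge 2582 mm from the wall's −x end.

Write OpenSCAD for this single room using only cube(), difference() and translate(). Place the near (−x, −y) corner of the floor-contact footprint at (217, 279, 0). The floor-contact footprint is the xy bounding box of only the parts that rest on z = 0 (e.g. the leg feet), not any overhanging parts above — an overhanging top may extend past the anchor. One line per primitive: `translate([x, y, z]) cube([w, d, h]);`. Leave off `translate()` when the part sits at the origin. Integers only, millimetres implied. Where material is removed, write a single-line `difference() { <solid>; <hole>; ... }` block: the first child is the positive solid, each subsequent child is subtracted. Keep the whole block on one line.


difference() { translate([217, 279, 0]) cube([4100, 108, 2920]); translate([2799, 279, 0]) cube([848, 108, 2004]); }
translate([217, 3351, 0]) cube([4100, 108, 2920]);
translate([217, 387, 0]) cube([108, 2964, 2920]);
translate([4209, 387, 0]) cube([108, 2964, 2920]);


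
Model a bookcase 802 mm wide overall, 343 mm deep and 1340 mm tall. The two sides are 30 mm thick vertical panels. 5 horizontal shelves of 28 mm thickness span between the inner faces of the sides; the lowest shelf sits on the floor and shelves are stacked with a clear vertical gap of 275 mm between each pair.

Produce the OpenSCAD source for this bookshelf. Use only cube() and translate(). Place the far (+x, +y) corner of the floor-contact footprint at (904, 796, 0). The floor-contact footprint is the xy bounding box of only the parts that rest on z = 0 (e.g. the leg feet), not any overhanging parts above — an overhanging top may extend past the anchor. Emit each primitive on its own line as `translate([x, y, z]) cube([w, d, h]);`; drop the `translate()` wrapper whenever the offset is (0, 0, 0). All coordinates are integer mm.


translate([102, 453, 0]) cube([30, 343, 1340]);
translate([874, 453, 0]) cube([30, 343, 1340]);
translate([132, 453, 0]) cube([742, 343, 28]);
translate([132, 453, 303]) cube([742, 343, 28]);
translate([132, 453, 606]) cube([742, 343, 28]);
translate([132, 453, 909]) cube([742, 343, 28]);
translate([132, 453, 1212]) cube([742, 343, 28]);


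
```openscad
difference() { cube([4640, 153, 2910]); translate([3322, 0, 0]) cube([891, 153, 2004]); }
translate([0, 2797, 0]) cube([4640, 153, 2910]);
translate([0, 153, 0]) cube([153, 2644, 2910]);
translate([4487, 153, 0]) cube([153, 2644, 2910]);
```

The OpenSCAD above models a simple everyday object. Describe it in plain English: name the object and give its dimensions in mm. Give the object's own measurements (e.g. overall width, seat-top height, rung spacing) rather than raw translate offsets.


A single room: four walls, each 2910 mm tall and 153 mm thick, enclosing an outside footprint 4640×2950 mm (x × y), no floor or roof. The front and back walls (−y and +y sides) run the full x-width; the side walls fit between their inner faces. A door opening 891 mm wide and 2004 mm tall is cut through the front wall from the floor up, its −x edge 3322 mm from the wall's −x end.


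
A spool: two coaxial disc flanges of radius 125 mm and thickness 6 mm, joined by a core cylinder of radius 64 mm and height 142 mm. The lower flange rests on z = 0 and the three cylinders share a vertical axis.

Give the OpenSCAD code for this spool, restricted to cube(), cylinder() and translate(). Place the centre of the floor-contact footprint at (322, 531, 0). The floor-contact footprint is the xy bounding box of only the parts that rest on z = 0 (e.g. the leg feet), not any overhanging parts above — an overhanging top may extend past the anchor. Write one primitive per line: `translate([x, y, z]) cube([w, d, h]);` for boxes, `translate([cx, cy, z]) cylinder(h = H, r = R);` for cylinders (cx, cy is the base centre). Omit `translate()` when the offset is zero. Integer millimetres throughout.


translate([322, 531, 0]) cylinder(h = 6, r = 125);
translate([322, 531, 6]) cylinder(h = 142, r = 64);
translate([322, 531, 148]) cylinder(h = 6, r = 125);


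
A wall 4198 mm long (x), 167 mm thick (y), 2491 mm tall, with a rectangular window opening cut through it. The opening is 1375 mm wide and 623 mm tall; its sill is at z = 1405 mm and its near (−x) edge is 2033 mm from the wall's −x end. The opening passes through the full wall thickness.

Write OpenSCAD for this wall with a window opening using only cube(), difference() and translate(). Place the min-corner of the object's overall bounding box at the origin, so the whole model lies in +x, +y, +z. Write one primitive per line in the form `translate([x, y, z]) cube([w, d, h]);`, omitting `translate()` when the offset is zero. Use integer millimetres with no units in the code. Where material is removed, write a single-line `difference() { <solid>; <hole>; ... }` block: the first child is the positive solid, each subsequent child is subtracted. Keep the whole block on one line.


difference() { cube([4198, 167, 2491]); translate([2033, 0, 1405]) cube([1375, 167, 623]); }


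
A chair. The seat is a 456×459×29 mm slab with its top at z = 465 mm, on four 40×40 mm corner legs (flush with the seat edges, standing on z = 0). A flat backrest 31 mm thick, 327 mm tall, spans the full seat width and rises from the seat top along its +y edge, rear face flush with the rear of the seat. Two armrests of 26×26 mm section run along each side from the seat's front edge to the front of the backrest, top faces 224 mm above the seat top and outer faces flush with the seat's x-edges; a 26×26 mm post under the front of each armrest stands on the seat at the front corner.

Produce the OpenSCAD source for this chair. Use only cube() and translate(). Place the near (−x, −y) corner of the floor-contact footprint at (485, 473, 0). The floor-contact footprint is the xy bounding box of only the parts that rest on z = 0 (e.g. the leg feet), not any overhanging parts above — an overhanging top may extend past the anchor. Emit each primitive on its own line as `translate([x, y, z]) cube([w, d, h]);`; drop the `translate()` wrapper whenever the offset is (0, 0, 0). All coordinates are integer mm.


translate([485, 473, 436]) cube([456, 459, 29]);
translate([485, 473, 0]) cube([40, 40, 436]);
translate([901, 473, 0]) cube([40, 40, 436]);
translate([485, 892, 0]) cube([40, 40, 436]);
translate([901, 892, 0]) cube([40, 40, 436]);
translate([485, 901, 465]) cube([456, 31, 327]);
translate([485, 473, 663]) cube([26, 428, 26]);
translate([915, 473, 663]) cube([26, 428, 26]);
translate([485, 473, 465]) cube([26, 26, 198]);
translate([915, 473, 465]) cube([26, 26, 198]);


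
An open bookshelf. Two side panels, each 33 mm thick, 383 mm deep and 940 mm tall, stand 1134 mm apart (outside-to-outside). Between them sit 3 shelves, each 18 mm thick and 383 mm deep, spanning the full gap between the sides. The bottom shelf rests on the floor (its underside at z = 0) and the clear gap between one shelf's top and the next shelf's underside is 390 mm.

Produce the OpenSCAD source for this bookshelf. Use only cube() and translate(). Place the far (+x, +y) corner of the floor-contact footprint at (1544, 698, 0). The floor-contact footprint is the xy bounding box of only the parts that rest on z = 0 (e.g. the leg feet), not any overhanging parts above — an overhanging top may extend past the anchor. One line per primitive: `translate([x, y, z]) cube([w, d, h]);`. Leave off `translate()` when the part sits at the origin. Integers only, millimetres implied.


translate([410, 315, 0]) cube([33, 383, 940]);
translate([1511, 315, 0]) cube([33, 383, 940]);
translate([443, 315, 0]) cube([1068, 383, 18]);
translate([443, 315, 408]) cube([1068, 383, 18]);
translate([443, 315, 816]) cube([1068, 383, 18]);


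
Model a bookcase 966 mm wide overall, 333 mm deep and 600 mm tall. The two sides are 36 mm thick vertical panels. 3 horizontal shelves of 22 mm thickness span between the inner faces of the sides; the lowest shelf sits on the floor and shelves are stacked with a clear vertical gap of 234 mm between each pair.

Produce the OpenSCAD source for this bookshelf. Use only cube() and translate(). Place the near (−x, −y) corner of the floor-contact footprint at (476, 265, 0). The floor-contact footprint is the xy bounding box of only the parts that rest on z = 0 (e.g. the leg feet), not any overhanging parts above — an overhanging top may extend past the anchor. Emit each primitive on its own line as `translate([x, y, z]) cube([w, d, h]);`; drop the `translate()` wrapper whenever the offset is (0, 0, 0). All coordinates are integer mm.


translate([476, 265, 0]) cube([36, 333, 600]);
translate([1406, 265, 0]) cube([36, 333, 600]);
translate([512, 265, 0]) cube([894, 333, 22]);
translate([512, 265, 256]) cube([894, 333, 22]);
translate([512, 265, 512]) cube([894, 333, 22]);


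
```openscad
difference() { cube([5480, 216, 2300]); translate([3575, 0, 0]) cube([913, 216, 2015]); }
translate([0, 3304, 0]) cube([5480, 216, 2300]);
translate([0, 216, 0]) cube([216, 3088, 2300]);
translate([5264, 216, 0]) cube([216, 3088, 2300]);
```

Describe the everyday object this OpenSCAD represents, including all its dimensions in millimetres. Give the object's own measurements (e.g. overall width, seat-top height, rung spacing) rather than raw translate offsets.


A single room: four walls, each 2300 mm tall and 216 mm thick, enclosing an outside footprint 5480×3520 mm (x × y), no floor or roof. The front and back walls (−y and +y sides) run the full x-width; the side walls fit between their inner faces. A door opening 913 mm wide and 2015 mm tall is cut through the front wall from the floor up, its −x edge 3575 mm from the wall's −x end.


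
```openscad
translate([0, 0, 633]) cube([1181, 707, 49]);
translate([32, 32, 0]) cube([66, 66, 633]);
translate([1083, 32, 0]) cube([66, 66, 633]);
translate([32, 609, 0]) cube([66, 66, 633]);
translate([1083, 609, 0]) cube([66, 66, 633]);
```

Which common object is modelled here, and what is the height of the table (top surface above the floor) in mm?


A table. The table height is 682 mm.

A 1181×707×49 slab sits at z = 633 on four 66 mm square posts — a table. The top surface is at 633 + 49 = 682 mm.


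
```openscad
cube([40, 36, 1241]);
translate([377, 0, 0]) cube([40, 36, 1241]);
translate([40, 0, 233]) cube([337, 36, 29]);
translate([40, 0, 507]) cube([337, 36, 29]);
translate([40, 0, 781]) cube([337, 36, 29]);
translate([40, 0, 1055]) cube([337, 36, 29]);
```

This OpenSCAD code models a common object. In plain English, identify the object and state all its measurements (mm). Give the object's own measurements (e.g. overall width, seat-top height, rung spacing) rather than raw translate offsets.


A straight ladder. Two 40×36 mm vertical rails, 1241 mm tall, stand 417 mm apart (outside-to-outside) with their front faces coplanar on the −y side. 4 rungs, each 36 mm deep and 29 mm tall, span between the inner faces of the rails, front faces flush with the rails. The lowest rung's underside is at z = 233 mm and rungs are spaced 274 mm apart (underside to underside).


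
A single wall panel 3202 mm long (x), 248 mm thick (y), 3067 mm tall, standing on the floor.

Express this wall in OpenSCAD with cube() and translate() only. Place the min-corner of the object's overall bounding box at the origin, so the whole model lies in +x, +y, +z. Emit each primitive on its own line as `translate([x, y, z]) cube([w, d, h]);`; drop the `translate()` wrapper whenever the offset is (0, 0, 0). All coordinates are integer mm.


cube([3202, 248, 3067]);


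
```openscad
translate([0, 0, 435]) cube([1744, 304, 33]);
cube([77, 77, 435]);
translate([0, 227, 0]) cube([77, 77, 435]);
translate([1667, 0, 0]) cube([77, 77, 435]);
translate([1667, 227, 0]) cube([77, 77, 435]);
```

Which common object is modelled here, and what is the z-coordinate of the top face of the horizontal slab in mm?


A bench. The seat-top height is 468 mm.

A long slab on four corner posts — a bench. The slab sits at z = 435 with thickness 33, so the top is 435 + 33 = 468 mm.


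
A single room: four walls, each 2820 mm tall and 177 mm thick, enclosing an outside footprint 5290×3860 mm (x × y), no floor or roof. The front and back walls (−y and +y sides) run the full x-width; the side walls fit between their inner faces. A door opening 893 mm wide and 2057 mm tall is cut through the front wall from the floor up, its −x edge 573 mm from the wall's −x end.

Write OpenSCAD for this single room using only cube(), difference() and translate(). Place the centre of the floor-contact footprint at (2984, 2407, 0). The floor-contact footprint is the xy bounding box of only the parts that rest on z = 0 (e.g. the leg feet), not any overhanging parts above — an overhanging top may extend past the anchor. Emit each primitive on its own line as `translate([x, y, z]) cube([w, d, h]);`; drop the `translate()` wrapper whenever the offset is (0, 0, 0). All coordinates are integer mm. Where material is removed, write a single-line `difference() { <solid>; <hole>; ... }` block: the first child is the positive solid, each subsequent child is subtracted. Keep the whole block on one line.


difference() { translate([339, 477, 0]) cube([5290, 177, 2820]); translate([912, 477, 0]) cube([893, 177, 2057]); }
translate([339, 4160, 0]) cube([5290, 177, 2820]);
translate([339, 654, 0]) cube([177, 3506, 2820]);
translate([5452, 654, 0]) cube([177, 3506, 2820]);


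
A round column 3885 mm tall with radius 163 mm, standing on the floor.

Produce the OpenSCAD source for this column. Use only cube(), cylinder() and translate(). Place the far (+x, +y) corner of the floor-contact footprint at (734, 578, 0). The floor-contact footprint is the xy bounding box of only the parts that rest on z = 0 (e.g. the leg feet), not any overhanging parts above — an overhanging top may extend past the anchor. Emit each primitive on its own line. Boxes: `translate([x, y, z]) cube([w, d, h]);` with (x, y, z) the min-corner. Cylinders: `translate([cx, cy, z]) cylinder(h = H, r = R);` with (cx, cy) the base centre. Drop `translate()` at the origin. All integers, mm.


translate([571, 415, 0]) cylinder(h = 3885, r = 163);


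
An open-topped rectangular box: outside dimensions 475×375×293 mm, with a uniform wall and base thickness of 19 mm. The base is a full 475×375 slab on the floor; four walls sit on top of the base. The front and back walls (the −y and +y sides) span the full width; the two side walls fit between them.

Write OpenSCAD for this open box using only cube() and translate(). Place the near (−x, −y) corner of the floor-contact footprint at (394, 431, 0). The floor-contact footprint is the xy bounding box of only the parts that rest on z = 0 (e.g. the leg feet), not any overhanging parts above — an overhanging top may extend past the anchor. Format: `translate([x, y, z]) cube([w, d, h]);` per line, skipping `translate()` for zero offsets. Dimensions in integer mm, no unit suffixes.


translate([394, 431, 0]) cube([475, 375, 19]);
translate([394, 431, 19]) cube([475, 19, 274]);
translate([394, 787, 19]) cube([475, 19, 274]);
translate([394, 450, 19]) cube([19, 337, 274]);
translate([850, 450, 19]) cube([19, 337, 274]);


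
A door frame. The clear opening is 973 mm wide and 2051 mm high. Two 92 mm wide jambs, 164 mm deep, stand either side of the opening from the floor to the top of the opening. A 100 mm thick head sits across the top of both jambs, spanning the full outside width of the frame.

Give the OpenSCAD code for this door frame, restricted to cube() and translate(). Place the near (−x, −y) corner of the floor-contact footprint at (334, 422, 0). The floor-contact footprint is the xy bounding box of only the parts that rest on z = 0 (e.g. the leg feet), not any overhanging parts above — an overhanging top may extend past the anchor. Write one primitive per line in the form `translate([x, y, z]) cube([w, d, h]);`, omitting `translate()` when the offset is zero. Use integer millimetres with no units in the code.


translate([334, 422, 0]) cube([92, 164, 2051]);
translate([1399, 422, 0]) cube([92, 164, 2051]);
translate([334, 422, 2051]) cube([1157, 164, 100]);


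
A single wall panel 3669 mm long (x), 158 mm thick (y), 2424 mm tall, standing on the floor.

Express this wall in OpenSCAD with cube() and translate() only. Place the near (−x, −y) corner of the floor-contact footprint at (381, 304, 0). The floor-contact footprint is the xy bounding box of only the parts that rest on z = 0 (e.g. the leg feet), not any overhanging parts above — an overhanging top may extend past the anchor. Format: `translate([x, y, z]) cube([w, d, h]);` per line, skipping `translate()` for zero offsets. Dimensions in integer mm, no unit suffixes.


translate([381, 304, 0]) cube([3669, 158, 2424]);


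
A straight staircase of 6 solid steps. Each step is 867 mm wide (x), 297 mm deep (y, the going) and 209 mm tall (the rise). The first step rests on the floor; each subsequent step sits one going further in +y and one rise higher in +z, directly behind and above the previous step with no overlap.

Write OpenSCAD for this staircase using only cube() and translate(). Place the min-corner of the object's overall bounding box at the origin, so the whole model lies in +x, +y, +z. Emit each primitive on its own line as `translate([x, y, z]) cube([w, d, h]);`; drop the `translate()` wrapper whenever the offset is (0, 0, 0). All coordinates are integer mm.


cube([867, 297, 209]);
translate([0, 297, 209]) cube([867, 297, 209]);
translate([0, 594, 418]) cube([867, 297, 209]);
translate([0, 891, 627]) cube([867, 297, 209]);
translate([0, 1188, 836]) cube([867, 297, 209]);
translate([0, 1485, 1045]) cube([867, 297, 209]);


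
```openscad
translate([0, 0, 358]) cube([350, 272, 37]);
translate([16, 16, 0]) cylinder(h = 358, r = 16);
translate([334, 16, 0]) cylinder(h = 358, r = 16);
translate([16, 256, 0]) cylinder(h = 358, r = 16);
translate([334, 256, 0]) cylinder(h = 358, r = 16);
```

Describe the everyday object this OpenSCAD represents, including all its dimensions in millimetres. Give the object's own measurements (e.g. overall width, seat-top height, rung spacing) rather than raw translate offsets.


A four-legged stool. The seat is a 350×272×37 mm slab whose top surface is at z = 395 mm; four round legs, each 32 mm in diameter, run from the floor (z = 0) to the underside of the seat, each leg's axis is inset half a diameter from the nearest pair of seat edges (so the leg's bounding box is flush with the corner).


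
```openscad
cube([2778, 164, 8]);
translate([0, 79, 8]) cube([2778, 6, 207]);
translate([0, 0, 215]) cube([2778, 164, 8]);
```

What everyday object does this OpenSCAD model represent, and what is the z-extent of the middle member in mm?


An I-beam. The web height is 207 mm.

Two wide flanges with a thin centred web — an I-beam. Overall 223 mm minus two 8 mm flanges gives a web of 223 − 2·8 = 207 mm.


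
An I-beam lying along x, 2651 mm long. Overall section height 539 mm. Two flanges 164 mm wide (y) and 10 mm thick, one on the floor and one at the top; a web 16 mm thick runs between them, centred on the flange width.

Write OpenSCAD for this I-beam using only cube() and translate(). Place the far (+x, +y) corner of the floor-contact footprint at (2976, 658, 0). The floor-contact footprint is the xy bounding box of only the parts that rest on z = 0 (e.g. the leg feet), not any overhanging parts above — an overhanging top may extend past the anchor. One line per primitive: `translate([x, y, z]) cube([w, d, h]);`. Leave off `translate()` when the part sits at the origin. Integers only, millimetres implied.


translate([325, 494, 0]) cube([2651, 164, 10]);
translate([325, 568, 10]) cube([2651, 16, 519]);
translate([325, 494, 529]) cube([2651, 164, 10]);


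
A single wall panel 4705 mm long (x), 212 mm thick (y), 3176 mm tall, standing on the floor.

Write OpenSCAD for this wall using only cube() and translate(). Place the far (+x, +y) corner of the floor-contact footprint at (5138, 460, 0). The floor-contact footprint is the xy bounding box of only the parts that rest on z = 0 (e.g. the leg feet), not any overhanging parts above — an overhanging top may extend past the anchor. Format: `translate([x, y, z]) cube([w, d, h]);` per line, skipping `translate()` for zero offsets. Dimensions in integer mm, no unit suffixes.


translate([433, 248, 0]) cube([4705, 212, 3176]);


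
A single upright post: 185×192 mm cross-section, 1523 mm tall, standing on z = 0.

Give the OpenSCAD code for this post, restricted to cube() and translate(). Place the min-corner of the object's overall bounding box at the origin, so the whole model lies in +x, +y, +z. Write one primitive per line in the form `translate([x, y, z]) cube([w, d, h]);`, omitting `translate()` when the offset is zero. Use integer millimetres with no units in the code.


cube([185, 192, 1523]);


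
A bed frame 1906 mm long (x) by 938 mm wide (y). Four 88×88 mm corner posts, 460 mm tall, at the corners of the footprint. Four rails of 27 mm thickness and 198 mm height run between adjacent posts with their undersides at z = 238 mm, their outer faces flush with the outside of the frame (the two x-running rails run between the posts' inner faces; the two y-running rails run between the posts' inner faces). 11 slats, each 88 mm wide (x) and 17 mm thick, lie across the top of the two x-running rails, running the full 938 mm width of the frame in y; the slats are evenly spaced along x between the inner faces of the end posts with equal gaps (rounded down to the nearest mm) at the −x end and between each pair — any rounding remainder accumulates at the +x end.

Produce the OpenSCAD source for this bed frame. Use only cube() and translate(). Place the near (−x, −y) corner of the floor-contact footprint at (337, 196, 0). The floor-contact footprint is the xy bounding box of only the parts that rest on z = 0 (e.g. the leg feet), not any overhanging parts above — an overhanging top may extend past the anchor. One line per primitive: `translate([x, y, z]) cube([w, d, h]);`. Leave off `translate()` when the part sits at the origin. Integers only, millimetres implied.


translate([337, 196, 0]) cube([88, 88, 460]);
translate([337, 1046, 0]) cube([88, 88, 460]);
translate([2155, 196, 0]) cube([88, 88, 460]);
translate([2155, 1046, 0]) cube([88, 88, 460]);
translate([425, 196, 238]) cube([1730, 27, 198]);
translate([425, 1107, 238]) cube([1730, 27, 198]);
translate([337, 284, 238]) cube([27, 762, 198]);
translate([2216, 284, 238]) cube([27, 762, 198]);
translate([488, 196, 436]) cube([88, 938, 17]);
translate([639, 196, 436]) cube([88, 938, 17]);
translate([790, 196, 436]) cube([88, 938, 17]);
translate([941, 196, 436]) cube([88, 938, 17]);
translate([1092, 196, 436]) cube([88, 938, 17]);
translate([1243, 196, 436]) cube([88, 938, 17]);
translate([1394, 196, 436]) cube([88, 938, 17]);
translate([1545, 196, 436]) cube([88, 938, 17]);
translate([1696, 196, 436]) cube([88, 938, 17]);
translate([1847, 196, 436]) cube([88, 938, 17]);
translate([1998, 196, 436]) cube([88, 938, 17]);


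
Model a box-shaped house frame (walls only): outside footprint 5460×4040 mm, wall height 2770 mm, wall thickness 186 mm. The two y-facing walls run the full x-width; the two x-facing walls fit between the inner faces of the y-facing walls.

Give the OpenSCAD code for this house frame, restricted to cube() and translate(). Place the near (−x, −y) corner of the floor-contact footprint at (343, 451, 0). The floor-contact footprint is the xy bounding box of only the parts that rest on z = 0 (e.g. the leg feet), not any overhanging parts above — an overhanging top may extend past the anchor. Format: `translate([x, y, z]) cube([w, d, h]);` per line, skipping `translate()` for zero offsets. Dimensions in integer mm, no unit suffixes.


translate([343, 451, 0]) cube([5460, 186, 2770]);
translate([343, 4305, 0]) cube([5460, 186, 2770]);
translate([343, 637, 0]) cube([186, 3668, 2770]);
translate([5617, 637, 0]) cube([186, 3668, 2770]);


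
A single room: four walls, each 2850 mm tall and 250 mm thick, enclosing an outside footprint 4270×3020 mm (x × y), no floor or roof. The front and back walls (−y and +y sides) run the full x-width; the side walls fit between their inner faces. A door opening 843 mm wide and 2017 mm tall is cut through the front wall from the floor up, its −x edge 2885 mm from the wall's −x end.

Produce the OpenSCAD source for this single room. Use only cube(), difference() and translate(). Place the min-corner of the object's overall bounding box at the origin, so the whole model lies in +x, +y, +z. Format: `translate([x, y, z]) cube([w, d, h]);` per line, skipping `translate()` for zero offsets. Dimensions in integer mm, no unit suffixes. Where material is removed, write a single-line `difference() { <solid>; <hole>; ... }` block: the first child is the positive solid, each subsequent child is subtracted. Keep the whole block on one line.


difference() { cube([4270, 250, 2850]); translate([2885, 0, 0]) cube([843, 250, 2017]); }
translate([0, 2770, 0]) cube([4270, 250, 2850]);
translate([0, 250, 0]) cube([250, 2520, 2850]);
translate([4020, 250, 0]) cube([250, 2520, 2850]);


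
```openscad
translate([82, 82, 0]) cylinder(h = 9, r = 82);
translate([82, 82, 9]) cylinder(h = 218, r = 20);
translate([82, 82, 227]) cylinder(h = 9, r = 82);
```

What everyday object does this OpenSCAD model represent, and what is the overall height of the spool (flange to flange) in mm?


A spool. The overall height is 236 mm.

Three coaxial cylinders, large–small–large — a spool. Two 9 mm flanges and a 218 mm core give 9 + 218 + 9 = 236 mm.


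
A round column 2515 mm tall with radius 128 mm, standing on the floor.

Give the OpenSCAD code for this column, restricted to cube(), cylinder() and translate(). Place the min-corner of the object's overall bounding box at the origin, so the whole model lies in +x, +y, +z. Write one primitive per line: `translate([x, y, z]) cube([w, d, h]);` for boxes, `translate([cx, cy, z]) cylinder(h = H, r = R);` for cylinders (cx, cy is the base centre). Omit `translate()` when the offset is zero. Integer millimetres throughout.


translate([128, 128, 0]) cylinder(h = 2515, r = 128);


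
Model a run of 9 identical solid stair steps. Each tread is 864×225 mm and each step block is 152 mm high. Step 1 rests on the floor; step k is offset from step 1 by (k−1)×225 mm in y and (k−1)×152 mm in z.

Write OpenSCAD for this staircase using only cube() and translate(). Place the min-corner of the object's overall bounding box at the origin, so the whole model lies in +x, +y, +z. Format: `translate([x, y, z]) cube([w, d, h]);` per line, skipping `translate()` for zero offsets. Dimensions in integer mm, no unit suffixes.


cube([864, 225, 152]);
translate([0, 225, 152]) cube([864, 225, 152]);
translate([0, 450, 304]) cube([864, 225, 152]);
translate([0, 675, 456]) cube([864, 225, 152]);
translate([0, 900, 608]) cube([864, 225, 152]);
translate([0, 1125, 760]) cube([864, 225, 152]);
translate([0, 1350, 912]) cube([864, 225, 152]);
translate([0, 1575, 1064]) cube([864, 225, 152]);
translate([0, 1800, 1216]) cube([864, 225, 152]);


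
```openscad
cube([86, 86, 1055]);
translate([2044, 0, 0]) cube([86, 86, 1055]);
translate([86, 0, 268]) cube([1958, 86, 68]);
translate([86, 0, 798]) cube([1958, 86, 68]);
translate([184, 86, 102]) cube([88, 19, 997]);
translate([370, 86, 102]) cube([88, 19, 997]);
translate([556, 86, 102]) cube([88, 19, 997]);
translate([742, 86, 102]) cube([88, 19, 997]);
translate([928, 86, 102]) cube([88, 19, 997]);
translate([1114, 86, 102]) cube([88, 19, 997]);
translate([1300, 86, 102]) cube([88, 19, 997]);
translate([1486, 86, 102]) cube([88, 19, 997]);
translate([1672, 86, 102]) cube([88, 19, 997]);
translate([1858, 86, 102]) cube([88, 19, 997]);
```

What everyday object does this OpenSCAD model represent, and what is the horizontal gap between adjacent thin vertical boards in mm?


A fence section. The picket gap is 98 mm.

Two posts, two rails, 10 pickets — a fence section. Span 1958 mm holds 10 pickets of 88 mm with 11 equal gaps: ⌊(1958 − 10·88) / 11⌋ = 98 mm.


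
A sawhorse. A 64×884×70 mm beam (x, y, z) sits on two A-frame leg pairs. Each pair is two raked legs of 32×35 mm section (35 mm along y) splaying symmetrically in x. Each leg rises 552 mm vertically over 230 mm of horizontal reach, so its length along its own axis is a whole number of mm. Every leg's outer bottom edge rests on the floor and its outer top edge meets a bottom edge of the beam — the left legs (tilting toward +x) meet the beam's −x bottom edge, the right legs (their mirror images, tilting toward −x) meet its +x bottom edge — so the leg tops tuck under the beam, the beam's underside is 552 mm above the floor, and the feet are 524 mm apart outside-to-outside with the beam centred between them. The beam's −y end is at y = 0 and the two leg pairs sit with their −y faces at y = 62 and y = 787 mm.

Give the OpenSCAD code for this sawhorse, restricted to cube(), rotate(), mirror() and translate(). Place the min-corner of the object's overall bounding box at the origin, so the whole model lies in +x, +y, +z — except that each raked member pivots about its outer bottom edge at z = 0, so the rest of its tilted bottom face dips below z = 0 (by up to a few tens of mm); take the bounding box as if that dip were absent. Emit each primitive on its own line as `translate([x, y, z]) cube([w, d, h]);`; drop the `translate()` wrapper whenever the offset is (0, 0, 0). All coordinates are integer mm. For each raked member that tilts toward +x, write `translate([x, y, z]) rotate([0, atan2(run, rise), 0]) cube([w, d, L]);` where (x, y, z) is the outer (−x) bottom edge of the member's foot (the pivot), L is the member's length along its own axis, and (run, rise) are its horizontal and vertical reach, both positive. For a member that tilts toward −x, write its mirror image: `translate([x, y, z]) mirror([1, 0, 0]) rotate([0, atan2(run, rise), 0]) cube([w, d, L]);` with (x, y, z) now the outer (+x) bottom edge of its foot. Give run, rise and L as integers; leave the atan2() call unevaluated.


translate([230, 0, 552]) cube([64, 884, 70]);
translate([0, 62, 0]) rotate([0, atan2(230, 552), 0]) cube([32, 35, 598]);
translate([524, 62, 0]) mirror([1, 0, 0]) rotate([0, atan2(230, 552), 0]) cube([32, 35, 598]);
translate([0, 787, 0]) rotate([0, atan2(230, 552), 0]) cube([32, 35, 598]);
translate([524, 787, 0]) mirror([1, 0, 0]) rotate([0, atan2(230, 552), 0]) cube([32, 35, 598]);


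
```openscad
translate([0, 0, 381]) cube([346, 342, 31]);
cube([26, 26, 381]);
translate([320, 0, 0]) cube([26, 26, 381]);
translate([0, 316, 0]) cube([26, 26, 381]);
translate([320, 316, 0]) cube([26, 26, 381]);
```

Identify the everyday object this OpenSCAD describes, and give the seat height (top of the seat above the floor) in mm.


A stool. The seat height is 412 mm.

A 346×342×31 slab at z = 381 on four corner posts — a stool. The seat top is 381 + 31 = 412 mm.


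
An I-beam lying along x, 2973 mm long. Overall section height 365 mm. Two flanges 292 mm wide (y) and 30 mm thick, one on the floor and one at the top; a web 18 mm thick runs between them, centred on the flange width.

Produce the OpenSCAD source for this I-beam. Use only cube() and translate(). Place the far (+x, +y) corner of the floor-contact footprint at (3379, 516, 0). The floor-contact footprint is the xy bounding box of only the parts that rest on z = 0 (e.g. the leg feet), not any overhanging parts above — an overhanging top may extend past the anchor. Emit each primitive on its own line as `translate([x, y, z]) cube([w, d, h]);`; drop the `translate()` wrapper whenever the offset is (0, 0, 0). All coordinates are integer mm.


translate([406, 224, 0]) cube([2973, 292, 30]);
translate([406, 361, 30]) cube([2973, 18, 305]);
translate([406, 224, 335]) cube([2973, 292, 30]);


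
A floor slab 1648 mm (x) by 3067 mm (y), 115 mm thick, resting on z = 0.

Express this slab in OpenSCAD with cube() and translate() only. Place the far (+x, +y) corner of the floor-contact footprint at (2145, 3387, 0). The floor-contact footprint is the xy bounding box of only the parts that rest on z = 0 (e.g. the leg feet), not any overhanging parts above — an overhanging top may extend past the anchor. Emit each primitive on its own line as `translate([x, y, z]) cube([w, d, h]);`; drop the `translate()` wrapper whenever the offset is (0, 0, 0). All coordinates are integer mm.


translate([497, 320, 0]) cube([1648, 3067, 115]);


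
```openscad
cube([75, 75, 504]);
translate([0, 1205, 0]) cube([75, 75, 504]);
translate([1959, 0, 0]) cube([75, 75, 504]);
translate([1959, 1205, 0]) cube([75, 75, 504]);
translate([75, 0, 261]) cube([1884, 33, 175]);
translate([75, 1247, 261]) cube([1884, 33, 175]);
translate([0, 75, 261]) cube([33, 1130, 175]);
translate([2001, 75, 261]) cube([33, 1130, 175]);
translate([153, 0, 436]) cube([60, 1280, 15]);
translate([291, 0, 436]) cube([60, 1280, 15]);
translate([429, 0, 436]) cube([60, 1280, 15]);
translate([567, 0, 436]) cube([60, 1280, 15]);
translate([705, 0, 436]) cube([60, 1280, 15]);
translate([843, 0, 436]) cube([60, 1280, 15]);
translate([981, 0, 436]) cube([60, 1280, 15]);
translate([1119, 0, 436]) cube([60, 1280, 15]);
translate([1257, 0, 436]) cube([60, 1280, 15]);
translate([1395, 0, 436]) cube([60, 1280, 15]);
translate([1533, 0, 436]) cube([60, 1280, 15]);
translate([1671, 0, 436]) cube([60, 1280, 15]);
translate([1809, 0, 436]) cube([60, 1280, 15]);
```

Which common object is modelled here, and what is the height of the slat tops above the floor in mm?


A bed frame. The slat-top height is 451 mm.

Four posts, four rails, and a row of slats — a bed frame. Slats sit on the rails at z = 261 + 175 = 436; with slat thickness 15, the top is 451 mm.


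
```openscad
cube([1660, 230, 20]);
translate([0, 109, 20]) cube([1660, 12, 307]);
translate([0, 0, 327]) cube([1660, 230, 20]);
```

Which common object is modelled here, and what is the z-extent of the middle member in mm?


An I-beam. The web height is 307 mm.

Two wide flanges with a thin centred web — an I-beam. Overall 347 mm minus two 20 mm flanges gives a web of 347 − 2·20 = 307 mm.


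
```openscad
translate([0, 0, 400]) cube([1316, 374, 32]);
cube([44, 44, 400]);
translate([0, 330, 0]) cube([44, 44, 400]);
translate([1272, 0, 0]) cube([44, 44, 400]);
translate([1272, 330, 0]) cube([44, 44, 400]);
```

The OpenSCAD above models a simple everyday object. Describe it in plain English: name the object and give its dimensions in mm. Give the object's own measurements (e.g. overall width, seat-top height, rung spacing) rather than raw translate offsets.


A bench: a 1316×374 mm seat slab, 32 mm thick, top at z = 432 mm, on four 44×44 mm square legs flush with the seat corners and standing on z = 0.


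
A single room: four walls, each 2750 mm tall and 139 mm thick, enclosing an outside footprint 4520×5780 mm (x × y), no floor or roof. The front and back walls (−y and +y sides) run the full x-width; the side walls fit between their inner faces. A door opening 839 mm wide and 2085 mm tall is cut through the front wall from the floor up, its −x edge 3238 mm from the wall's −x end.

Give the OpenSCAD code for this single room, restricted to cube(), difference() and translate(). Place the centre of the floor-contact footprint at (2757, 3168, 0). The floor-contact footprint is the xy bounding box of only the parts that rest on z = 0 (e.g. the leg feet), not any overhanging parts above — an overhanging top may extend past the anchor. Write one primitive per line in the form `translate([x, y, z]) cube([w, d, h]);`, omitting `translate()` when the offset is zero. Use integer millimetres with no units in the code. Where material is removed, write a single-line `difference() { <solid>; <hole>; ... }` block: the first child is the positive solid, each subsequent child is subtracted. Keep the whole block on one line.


difference() { translate([497, 278, 0]) cube([4520, 139, 2750]); translate([3735, 278, 0]) cube([839, 139, 2085]); }
translate([497, 5919, 0]) cube([4520, 139, 2750]);
translate([497, 417, 0]) cube([139, 5502, 2750]);
translate([4878, 417, 0]) cube([139, 5502, 2750]);


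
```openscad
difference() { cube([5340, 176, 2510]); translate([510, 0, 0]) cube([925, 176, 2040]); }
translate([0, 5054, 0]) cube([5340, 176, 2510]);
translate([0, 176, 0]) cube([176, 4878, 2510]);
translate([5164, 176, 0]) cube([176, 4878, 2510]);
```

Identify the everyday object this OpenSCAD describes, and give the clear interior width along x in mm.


A single room. The interior width is 4988 mm.

Four walls enclosing a rectangle with a door in the front wall — a room. Outside width 5340 minus two 176 mm walls gives 4988 mm.


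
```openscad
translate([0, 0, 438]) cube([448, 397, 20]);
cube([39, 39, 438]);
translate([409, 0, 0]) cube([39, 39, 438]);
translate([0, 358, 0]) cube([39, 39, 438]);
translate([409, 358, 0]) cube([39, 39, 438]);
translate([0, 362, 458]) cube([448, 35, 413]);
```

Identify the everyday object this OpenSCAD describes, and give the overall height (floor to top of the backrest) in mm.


A chair. The overall height is 871 mm.

A slab on four corner posts with a tall panel at the back — a chair. The seat slab sits at z = 438 with thickness 20, and the 413 mm backrest starts at the seat top, so the overall height is 438 + 20 + 413 = 871 mm.


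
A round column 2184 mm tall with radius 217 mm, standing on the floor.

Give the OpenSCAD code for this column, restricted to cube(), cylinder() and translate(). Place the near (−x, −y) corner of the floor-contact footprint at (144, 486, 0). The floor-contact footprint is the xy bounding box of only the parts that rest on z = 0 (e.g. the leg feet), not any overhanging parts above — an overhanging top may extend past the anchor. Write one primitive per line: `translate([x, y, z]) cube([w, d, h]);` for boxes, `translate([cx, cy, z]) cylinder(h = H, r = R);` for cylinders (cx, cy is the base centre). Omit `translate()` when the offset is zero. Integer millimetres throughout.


translate([361, 703, 0]) cylinder(h = 2184, r = 217);


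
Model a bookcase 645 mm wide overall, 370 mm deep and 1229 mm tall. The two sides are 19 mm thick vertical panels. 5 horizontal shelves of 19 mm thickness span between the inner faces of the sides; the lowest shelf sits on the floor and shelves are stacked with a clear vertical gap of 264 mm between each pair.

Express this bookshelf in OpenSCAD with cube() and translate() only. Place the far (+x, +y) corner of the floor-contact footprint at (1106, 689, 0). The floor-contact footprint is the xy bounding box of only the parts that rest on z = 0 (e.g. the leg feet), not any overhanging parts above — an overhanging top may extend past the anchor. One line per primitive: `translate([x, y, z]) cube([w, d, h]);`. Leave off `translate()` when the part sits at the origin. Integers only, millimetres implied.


translate([461, 319, 0]) cube([19, 370, 1229]);
translate([1087, 319, 0]) cube([19, 370, 1229]);
translate([480, 319, 0]) cube([607, 370, 19]);
translate([480, 319, 283]) cube([607, 370, 19]);
translate([480, 319, 566]) cube([607, 370, 19]);
translate([480, 319, 849]) cube([607, 370, 19]);
translate([480, 319, 1132]) cube([607, 370, 19]);
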